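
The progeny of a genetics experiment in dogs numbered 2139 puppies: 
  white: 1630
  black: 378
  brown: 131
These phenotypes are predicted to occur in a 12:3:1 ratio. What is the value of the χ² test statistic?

Total ratio parts = 16. Expected numbers out of 2139:
  white: 2139 × 12/16 = 1604.25
  black: 2139 × 3/16 = 401.0625
  brown: 2139 × 1/16 = 133.6875
χ² = Σ (O − E)² / E
  white: (1630 − 1604.25)² / 1604.25 = 0.4133
  black: (378 − 401.0625)² / 401.0625 = 1.3262
  brown: (131 − 133.6875)² / 133.6875 = 0.0540
χ² = 0.4133 + 1.3262 + 0.0540 = 1.7935 ≈ 1.794

1.794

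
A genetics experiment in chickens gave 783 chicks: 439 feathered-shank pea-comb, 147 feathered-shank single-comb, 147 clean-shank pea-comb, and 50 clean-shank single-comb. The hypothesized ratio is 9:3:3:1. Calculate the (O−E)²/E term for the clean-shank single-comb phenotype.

The 9:3:3:1 ratio has 16 parts, so with N = 783 the expected counts are:
  feathered-shank pea-comb: 783 × 9/16 = 440.4375
  feathered-shank single-comb: 783 × 3/16 = 146.8125
  clean-shank pea-comb: 783 × 3/16 = 146.8125
  clean-shank single-comb: 783 × 1/16 = 48.9375
Contribution of clean-shank single-comb: (50 − 48.9375)² / 48.9375 = 0.0231

0.023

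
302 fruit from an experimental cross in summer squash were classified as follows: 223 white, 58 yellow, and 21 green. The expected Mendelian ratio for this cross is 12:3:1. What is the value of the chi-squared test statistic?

Expected counts for N = 302 under a 12:3:1 ratio (total parts = 16):
  white: 302 × 12/16 = 226.5
  yellow: 302 × 3/16 = 56.625
  green: 302 × 1/16 = 18.875
χ² = Σ (O − E)² / E
  white: (223 − 226.5)² / 226.5 = 0.0541
  yellow: (58 − 56.625)² / 56.625 = 0.0334
  green: (21 − 18.875)² / 18.875 = 0.2392
χ² = 0.0541 + 0.0334 + 0.2392 = 0.3267 ≈ 0.327

0.327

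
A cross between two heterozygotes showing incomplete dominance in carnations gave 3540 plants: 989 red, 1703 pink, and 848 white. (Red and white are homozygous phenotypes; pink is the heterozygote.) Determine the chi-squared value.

16.305

With incomplete dominance, a heterozygote × heterozygote cross gives a 1:2:1 phenotypic ratio.
The 1:2:1 ratio has 4 parts, so with N = 3540 the expected counts are:
  red: 3540 × 1/4 = 885
  pink: 3540 × 2/4 = 1770
  white: 3540 × 1/4 = 885
χ² = Σ (O − E)² / E
  red: (989 − 885)² / 885 = 12.2215
  pink: (1703 − 1770)² / 1770 = 2.5362
  white: (848 − 885)² / 885 = 1.5469
χ² = 12.2215 + 2.5362 + 1.5469 = 16.3046 ≈ 16.305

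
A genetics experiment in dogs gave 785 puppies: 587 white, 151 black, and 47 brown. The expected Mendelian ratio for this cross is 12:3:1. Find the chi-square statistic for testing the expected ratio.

0.191

The 12:3:1 ratio has 16 parts, so with N = 785 the expected counts are:
  white: 785 × 12/16 = 588.75
  black: 785 × 3/16 = 147.1875
  brown: 785 × 1/16 = 49.0625
χ² = Σ (O − E)² / E
  white: (587 − 588.75)² / 588.75 = 0.0052
  black: (151 − 147.1875)² / 147.1875 = 0.0988
  brown: (47 − 49.0625)² / 49.0625 = 0.0867
χ² = 0.0052 + 0.0988 + 0.0867 = 0.1907 ≈ 0.191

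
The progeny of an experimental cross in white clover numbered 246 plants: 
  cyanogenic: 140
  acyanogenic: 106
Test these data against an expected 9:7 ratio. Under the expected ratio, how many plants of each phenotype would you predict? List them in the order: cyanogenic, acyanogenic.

Total ratio parts = 16. Expected numbers out of 246:
  cyanogenic: 246 × 9/16 = 138.375
  acyanogenic: 246 × 7/16 = 107.625

138.375, 107.625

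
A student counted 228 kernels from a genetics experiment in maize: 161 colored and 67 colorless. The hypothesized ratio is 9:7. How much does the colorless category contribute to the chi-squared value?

The 9:7 ratio has 16 parts, so with N = 228 the expected counts are:
  colored: 228 × 9/16 = 128.25
  colorless: 228 × 7/16 = 99.75
Contribution of colorless: (67 − 99.75)² / 99.75 = 10.7525

10.753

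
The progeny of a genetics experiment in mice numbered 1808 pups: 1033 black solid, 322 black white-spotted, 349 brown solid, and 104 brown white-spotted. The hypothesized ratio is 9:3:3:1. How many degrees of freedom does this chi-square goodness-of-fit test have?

A goodness-of-fit test with 4 phenotype classes has df = 4 − 1 = 3.

3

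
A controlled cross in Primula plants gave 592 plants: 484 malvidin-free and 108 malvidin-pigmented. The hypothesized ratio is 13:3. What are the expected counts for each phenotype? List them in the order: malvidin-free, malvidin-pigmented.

481, 111

The 13:3 ratio has 16 parts, so with N = 592 the expected counts are:
  malvidin-free: 592 × 13/16 = 481
  malvidin-pigmented: 592 × 3/16 = 111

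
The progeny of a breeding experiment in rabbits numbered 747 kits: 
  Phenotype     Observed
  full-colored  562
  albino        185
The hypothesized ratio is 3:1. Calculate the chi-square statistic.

Total ratio parts = 4. Expected numbers out of 747:
  full-colored: 747 × 3/4 = 560.25
  albino: 747 × 1/4 = 186.75
χ² = Σ (O − E)² / E
  full-colored: (562 − 560.25)² / 560.25 = 0.0055
  albino: (185 − 186.75)² / 186.75 = 0.0164
χ² = 0.0055 + 0.0164 = 0.0219 ≈ 0.022

0.022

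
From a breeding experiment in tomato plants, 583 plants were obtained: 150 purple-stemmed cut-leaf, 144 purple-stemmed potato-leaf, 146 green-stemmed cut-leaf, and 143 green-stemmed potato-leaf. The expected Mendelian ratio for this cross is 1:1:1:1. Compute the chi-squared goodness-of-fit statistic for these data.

Total ratio parts = 4. Expected numbers out of 583:
  purple-stemmed cut-leaf: 583 × 1/4 = 145.75
  purple-stemmed potato-leaf: 583 × 1/4 = 145.75
  green-stemmed cut-leaf: 583 × 1/4 = 145.75
  green-stemmed potato-leaf: 583 × 1/4 = 145.75
χ² = Σ (O − E)² / E
  purple-stemmed cut-leaf: (150 − 145.75)² / 145.75 = 0.1239
  purple-stemmed potato-leaf: (144 − 145.75)² / 145.75 = 0.0210
  green-stemmed cut-leaf: (146 − 145.75)² / 145.75 = 0.0004
  green-stemmed potato-leaf: (143 − 145.75)² / 145.75 = 0.0519
χ² = 0.1239 + 0.0210 + 0.0004 + 0.0519 = 0.1972 ≈ 0.197

0.197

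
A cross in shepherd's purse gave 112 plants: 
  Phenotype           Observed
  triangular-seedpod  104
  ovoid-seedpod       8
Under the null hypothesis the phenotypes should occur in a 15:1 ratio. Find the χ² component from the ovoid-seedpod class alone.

0.143

Under the 15:1 hypothesis (Σ ratio = 16, N = 112):
  triangular-seedpod: 112 × 15/16 = 105
  ovoid-seedpod: 112 × 1/16 = 7
Contribution of ovoid-seedpod: (8 − 7)² / 7 = 0.1429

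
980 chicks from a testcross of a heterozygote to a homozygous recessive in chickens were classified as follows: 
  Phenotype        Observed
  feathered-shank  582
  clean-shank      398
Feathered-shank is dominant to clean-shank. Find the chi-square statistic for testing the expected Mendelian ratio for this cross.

34.547

A testcross of a heterozygote (Aa × aa) gives a 1:1 phenotypic ratio.
Under the 1:1 hypothesis (Σ ratio = 2, N = 980):
  feathered-shank: 980 × 1/2 = 490
  clean-shank: 980 × 1/2 = 490
χ² = Σ (O − E)² / E
  feathered-shank: (582 − 490)² / 490 = 17.2735
  clean-shank: (398 − 490)² / 490 = 17.2735
χ² = 17.2735 + 17.2735 = 34.547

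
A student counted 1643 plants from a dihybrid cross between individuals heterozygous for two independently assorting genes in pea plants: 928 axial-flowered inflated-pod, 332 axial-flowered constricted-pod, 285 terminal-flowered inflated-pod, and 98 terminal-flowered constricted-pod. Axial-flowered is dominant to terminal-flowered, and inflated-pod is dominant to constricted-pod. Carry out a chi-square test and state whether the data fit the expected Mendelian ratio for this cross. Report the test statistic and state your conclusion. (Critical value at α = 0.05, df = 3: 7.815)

3.816; consistent

A dihybrid F₂ with independent assortment and complete dominance at both loci gives a 9:3:3:1 phenotypic ratio.
Under the 9:3:3:1 hypothesis (Σ ratio = 16, N = 1643):
  axial-flowered inflated-pod: 1643 × 9/16 = 924.1875
  axial-flowered constricted-pod: 1643 × 3/16 = 308.0625
  terminal-flowered inflated-pod: 1643 × 3/16 = 308.0625
  terminal-flowered constricted-pod: 1643 × 1/16 = 102.6875
χ² = Σ (O − E)² / E
  axial-flowered inflated-pod: (928 − 924.1875)² / 924.1875 = 0.0157
  axial-flowered constricted-pod: (332 − 308.0625)² / 308.0625 = 1.8600
  terminal-flowered inflated-pod: (285 − 308.0625)² / 308.0625 = 1.7265
  terminal-flowered constricted-pod: (98 − 102.6875)² / 102.6875 = 0.2140
χ² = 0.0157 + 1.8600 + 1.7265 + 0.2140 = 3.8162 ≈ 3.816
Degrees of freedom = 4 − 1 = 3; critical value at α = 0.05 is 7.815.
Since 3.816 < 7.815, we fail to reject the null hypothesis — the data are consistent with the 9:3:3:1 ratio.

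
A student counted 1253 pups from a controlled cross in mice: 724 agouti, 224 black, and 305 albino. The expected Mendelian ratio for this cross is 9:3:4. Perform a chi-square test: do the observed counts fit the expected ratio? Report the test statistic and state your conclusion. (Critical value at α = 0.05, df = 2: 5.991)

1.249; consistent

The 9:3:4 ratio has 16 parts, so with N = 1253 the expected counts are:
  agouti: 1253 × 9/16 = 704.8125
  black: 1253 × 3/16 = 234.9375
  albino: 1253 × 4/16 = 313.25
χ² = Σ (O − E)² / E
  agouti: (724 − 704.8125)² / 704.8125 = 0.5224
  black: (224 − 234.9375)² / 234.9375 = 0.5092
  albino: (305 − 313.25)² / 313.25 = 0.2173
χ² = 0.5224 + 0.5092 + 0.2173 = 1.2489 ≈ 1.249
Degrees of freedom = 3 − 1 = 2; critical value at α = 0.05 is 5.991.
Since 1.249 < 5.991, we fail to reject the null hypothesis — the data are consistent with the 9:3:4 ratio.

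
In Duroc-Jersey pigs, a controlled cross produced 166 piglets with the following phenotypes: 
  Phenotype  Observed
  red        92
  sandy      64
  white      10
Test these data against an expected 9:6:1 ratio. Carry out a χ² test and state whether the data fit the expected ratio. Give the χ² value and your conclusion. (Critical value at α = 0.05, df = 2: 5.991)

Total ratio parts = 16. Expected numbers out of 166:
  red: 166 × 9/16 = 93.375
  sandy: 166 × 6/16 = 62.25
  white: 166 × 1/16 = 10.375
χ² = Σ (O − E)² / E
  red: (92 − 93.375)² / 93.375 = 0.0202
  sandy: (64 − 62.25)² / 62.25 = 0.0492
  white: (10 − 10.375)² / 10.375 = 0.0136
χ² = 0.0202 + 0.0492 + 0.0136 = 0.083
Degrees of freedom = 3 − 1 = 2; critical value at α = 0.05 is 5.991.
Since 0.083 < 5.991, we fail to reject the null hypothesis — the data are consistent with the 9:6:1 ratio.

0.083; consistent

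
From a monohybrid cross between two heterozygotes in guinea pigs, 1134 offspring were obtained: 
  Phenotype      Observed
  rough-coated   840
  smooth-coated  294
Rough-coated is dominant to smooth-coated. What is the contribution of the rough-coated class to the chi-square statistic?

For a monohybrid cross between heterozygotes with complete dominance, the expected phenotypic ratio is 3:1.
Under the 3:1 hypothesis (Σ ratio = 4, N = 1134):
  rough-coated: 1134 × 3/4 = 850.5
  smooth-coated: 1134 × 1/4 = 283.5
Contribution of rough-coated: (840 − 850.5)² / 850.5 = 0.1296

0.130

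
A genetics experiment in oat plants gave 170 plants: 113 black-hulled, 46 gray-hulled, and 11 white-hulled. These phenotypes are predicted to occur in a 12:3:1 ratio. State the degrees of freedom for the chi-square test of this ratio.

A goodness-of-fit test with 3 phenotype classes has df = 3 − 1 = 2.

2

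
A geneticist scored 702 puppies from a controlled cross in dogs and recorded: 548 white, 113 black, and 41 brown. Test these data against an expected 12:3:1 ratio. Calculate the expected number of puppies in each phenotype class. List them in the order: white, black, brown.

The 12:3:1 ratio has 16 parts, so with N = 702 the expected counts are:
  white: 702 × 12/16 = 526.5
  black: 702 × 3/16 = 131.625
  brown: 702 × 1/16 = 43.875

526.5, 131.625, 43.875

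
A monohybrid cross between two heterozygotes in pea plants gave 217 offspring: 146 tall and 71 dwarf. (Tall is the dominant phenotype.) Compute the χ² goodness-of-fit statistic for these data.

6.896

For a monohybrid cross between heterozygotes with complete dominance, the expected phenotypic ratio is 3:1.
Total ratio parts = 4. Expected numbers out of 217:
  tall: 217 × 3/4 = 162.75
  dwarf: 217 × 1/4 = 54.25
χ² = Σ (O − E)² / E
  tall: (146 − 162.75)² / 162.75 = 1.7239
  dwarf: (71 − 54.25)² / 54.25 = 5.1717
χ² = 1.7239 + 5.1717 = 6.8956 ≈ 6.896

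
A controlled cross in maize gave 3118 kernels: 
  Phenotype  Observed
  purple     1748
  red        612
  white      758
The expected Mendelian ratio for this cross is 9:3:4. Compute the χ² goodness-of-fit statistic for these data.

1.895

Under the 9:3:4 hypothesis (Σ ratio = 16, N = 3118):
  purple: 3118 × 9/16 = 1753.875
  red: 3118 × 3/16 = 584.625
  white: 3118 × 4/16 = 779.5
χ² = Σ (O − E)² / E
  purple: (1748 − 1753.875)² / 1753.875 = 0.0197
  red: (612 − 584.625)² / 584.625 = 1.2818
  white: (758 − 779.5)² / 779.5 = 0.5930
χ² = 0.0197 + 1.2818 + 0.5930 = 1.8945 ≈ 1.895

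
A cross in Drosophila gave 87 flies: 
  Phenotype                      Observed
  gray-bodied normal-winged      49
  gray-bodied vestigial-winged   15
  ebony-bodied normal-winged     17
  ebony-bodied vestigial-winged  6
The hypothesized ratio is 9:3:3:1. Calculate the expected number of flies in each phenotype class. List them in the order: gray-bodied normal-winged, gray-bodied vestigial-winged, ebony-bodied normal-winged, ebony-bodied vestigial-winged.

48.9375, 16.3125, 16.3125, 5.4375

Under the 9:3:3:1 hypothesis (Σ ratio = 16, N = 87):
  gray-bodied normal-winged: 87 × 9/16 = 48.9375
  gray-bodied vestigial-winged: 87 × 3/16 = 16.3125
  ebony-bodied normal-winged: 87 × 3/16 = 16.3125
  ebony-bodied vestigial-winged: 87 × 1/16 = 5.4375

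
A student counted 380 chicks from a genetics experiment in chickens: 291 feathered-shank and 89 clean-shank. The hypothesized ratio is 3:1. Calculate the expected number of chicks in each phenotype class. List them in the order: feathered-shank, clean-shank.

285, 95

Expected counts for N = 380 under a 3:1 ratio (total parts = 4):
  feathered-shank: 380 × 3/4 = 285
  clean-shank: 380 × 1/4 = 95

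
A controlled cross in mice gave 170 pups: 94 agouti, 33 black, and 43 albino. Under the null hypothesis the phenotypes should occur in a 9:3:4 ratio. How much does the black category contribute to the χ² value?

0.040

Expected counts for N = 170 under a 9:3:4 ratio (total parts = 16):
  agouti: 170 × 9/16 = 95.625
  black: 170 × 3/16 = 31.875
  albino: 170 × 4/16 = 42.5
Contribution of black: (33 − 31.875)² / 31.875 = 0.0397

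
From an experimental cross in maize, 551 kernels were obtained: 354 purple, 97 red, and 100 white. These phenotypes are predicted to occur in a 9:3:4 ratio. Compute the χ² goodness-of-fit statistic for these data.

16.995

Expected counts for N = 551 under a 9:3:4 ratio (total parts = 16):
  purple: 551 × 9/16 = 309.9375
  red: 551 × 3/16 = 103.3125
  white: 551 × 4/16 = 137.75
χ² = Σ (O − E)² / E
  purple: (354 − 309.9375)² / 309.9375 = 6.2642
  red: (97 − 103.3125)² / 103.3125 = 0.3857
  white: (100 − 137.75)² / 137.75 = 10.3453
χ² = 6.2642 + 0.3857 + 10.3453 = 16.9952 ≈ 16.995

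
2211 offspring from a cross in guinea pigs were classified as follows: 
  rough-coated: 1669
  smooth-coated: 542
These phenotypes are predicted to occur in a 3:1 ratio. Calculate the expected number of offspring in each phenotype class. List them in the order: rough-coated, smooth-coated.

1658.25, 552.75

Under the 3:1 hypothesis (Σ ratio = 4, N = 2211):
  rough-coated: 2211 × 3/4 = 1658.25
  smooth-coated: 2211 × 1/4 = 552.75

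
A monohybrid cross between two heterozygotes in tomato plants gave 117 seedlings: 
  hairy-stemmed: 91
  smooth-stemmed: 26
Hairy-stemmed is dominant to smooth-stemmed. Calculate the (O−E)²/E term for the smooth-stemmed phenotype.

For a monohybrid cross between heterozygotes with complete dominance, the expected phenotypic ratio is 3:1.
Total ratio parts = 4. Expected numbers out of 117:
  hairy-stemmed: 117 × 3/4 = 87.75
  smooth-stemmed: 117 × 1/4 = 29.25
Contribution of smooth-stemmed: (26 − 29.25)² / 29.25 = 0.3611

0.361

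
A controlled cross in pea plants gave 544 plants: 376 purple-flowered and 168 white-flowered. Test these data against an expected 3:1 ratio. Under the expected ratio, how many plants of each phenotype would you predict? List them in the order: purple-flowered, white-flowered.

The 3:1 ratio has 4 parts, so with N = 544 the expected counts are:
  purple-flowered: 544 × 3/4 = 408
  white-flowered: 544 × 1/4 = 136

408, 136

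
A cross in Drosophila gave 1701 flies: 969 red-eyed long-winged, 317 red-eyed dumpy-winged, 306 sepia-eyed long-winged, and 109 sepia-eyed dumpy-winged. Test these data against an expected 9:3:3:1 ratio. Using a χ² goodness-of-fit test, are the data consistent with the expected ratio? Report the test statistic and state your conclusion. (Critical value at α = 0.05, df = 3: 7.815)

0.760; consistent

The 9:3:3:1 ratio has 16 parts, so with N = 1701 the expected counts are:
  red-eyed long-winged: 1701 × 9/16 = 956.8125
  red-eyed dumpy-winged: 1701 × 3/16 = 318.9375
  sepia-eyed long-winged: 1701 × 3/16 = 318.9375
  sepia-eyed dumpy-winged: 1701 × 1/16 = 106.3125
χ² = Σ (O − E)² / E
  red-eyed long-winged: (969 − 956.8125)² / 956.8125 = 0.1552
  red-eyed dumpy-winged: (317 − 318.9375)² / 318.9375 = 0.0118
  sepia-eyed long-winged: (306 − 318.9375)² / 318.9375 = 0.5248
  sepia-eyed dumpy-winged: (109 − 106.3125)² / 106.3125 = 0.0679
χ² = 0.1552 + 0.0118 + 0.5248 + 0.0679 = 0.7597 ≈ 0.760
Degrees of freedom = 4 − 1 = 3; critical value at α = 0.05 is 7.815.
Since 0.760 < 7.815, we fail to reject the null hypothesis — the data are consistent with the 9:3:3:1 ratio.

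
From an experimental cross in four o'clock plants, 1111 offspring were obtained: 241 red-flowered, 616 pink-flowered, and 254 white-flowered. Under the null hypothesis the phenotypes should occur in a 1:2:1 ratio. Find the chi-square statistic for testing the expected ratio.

13.482

Under the 1:2:1 hypothesis (Σ ratio = 4, N = 1111):
  red-flowered: 1111 × 1/4 = 277.75
  pink-flowered: 1111 × 2/4 = 555.5
  white-flowered: 1111 × 1/4 = 277.75
χ² = Σ (O − E)² / E
  red-flowered: (241 − 277.75)² / 277.75 = 4.8625
  pink-flowered: (616 − 555.5)² / 555.5 = 6.5891
  white-flowered: (254 − 277.75)² / 277.75 = 2.0308
χ² = 4.8625 + 6.5891 + 2.0308 = 13.4824 ≈ 13.482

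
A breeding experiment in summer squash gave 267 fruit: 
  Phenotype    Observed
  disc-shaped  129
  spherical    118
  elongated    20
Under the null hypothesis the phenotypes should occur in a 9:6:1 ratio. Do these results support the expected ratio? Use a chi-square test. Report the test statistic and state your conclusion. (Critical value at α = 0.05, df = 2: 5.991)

Under the 9:6:1 hypothesis (Σ ratio = 16, N = 267):
  disc-shaped: 267 × 9/16 = 150.1875
  spherical: 267 × 6/16 = 100.125
  elongated: 267 × 1/16 = 16.6875
χ² = Σ (O − E)² / E
  disc-shaped: (129 − 150.1875)² / 150.1875 = 2.9890
  spherical: (118 − 100.125)² / 100.125 = 3.1912
  elongated: (20 − 16.6875)² / 16.6875 = 0.6575
χ² = 2.9890 + 3.1912 + 0.6575 = 6.8377 ≈ 6.838
Degrees of freedom = 3 − 1 = 2; critical value at α = 0.05 is 5.991.
Since 6.838 > 5.991, we reject the null hypothesis — the data do not fit the 9:6:1 ratio.

6.838; not consistent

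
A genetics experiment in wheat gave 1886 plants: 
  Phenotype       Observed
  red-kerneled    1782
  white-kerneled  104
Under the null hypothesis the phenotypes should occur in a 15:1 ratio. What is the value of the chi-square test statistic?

1.742

The 15:1 ratio has 16 parts, so with N = 1886 the expected counts are:
  red-kerneled: 1886 × 15/16 = 1768.125
  white-kerneled: 1886 × 1/16 = 117.875
χ² = Σ (O − E)² / E
  red-kerneled: (1782 − 1768.125)² / 1768.125 = 0.1089
  white-kerneled: (104 − 117.875)² / 117.875 = 1.6332
χ² = 0.1089 + 1.6332 = 1.7421 ≈ 1.742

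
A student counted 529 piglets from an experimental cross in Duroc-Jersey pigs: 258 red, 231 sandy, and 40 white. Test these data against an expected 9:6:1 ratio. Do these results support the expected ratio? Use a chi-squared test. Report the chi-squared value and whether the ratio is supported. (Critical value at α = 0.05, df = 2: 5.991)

12.081; not consistent

Total ratio parts = 16. Expected numbers out of 529:
  red: 529 × 9/16 = 297.5625
  sandy: 529 × 6/16 = 198.375
  white: 529 × 1/16 = 33.0625
χ² = Σ (O − E)² / E
  red: (258 − 297.5625)² / 297.5625 = 5.2600
  sandy: (231 − 198.375)² / 198.375 = 5.3655
  white: (40 − 33.0625)² / 33.0625 = 1.4557
χ² = 5.2600 + 5.3655 + 1.4557 = 12.0812 ≈ 12.081
Degrees of freedom = 3 − 1 = 2; critical value at α = 0.05 is 5.991.
Since 12.081 > 5.991, we reject the null hypothesis — the data do not fit the 9:6:1 ratio.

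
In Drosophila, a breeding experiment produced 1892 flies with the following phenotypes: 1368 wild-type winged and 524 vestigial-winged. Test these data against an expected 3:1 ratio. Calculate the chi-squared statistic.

The 3:1 ratio has 4 parts, so with N = 1892 the expected counts are:
  wild-type winged: 1892 × 3/4 = 1419
  vestigial-winged: 1892 × 1/4 = 473
χ² = Σ (O − E)² / E
  wild-type winged: (1368 − 1419)² / 1419 = 1.8330
  vestigial-winged: (524 − 473)² / 473 = 5.4989
χ² = 1.8330 + 5.4989 = 7.3319 ≈ 7.332

7.332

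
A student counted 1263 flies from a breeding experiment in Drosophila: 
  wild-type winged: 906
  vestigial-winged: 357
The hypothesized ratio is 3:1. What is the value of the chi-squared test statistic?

7.185

Expected counts for N = 1263 under a 3:1 ratio (total parts = 4):
  wild-type winged: 1263 × 3/4 = 947.25
  vestigial-winged: 1263 × 1/4 = 315.75
χ² = Σ (O − E)² / E
  wild-type winged: (906 − 947.25)² / 947.25 = 1.7963
  vestigial-winged: (357 − 315.75)² / 315.75 = 5.3890
χ² = 1.7963 + 5.3890 = 7.1853 ≈ 7.185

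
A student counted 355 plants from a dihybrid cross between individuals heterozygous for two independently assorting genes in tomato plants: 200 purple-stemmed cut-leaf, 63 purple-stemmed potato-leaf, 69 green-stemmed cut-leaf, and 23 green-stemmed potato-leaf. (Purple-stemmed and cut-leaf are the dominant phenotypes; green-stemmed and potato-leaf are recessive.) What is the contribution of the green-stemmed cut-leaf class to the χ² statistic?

0.089

A dihybrid F₂ with independent assortment and complete dominance at both loci gives a 9:3:3:1 phenotypic ratio.
Total ratio parts = 16. Expected numbers out of 355:
  purple-stemmed cut-leaf: 355 × 9/16 = 199.6875
  purple-stemmed potato-leaf: 355 × 3/16 = 66.5625
  green-stemmed cut-leaf: 355 × 3/16 = 66.5625
  green-stemmed potato-leaf: 355 × 1/16 = 22.1875
Contribution of green-stemmed cut-leaf: (69 − 66.5625)² / 66.5625 = 0.0893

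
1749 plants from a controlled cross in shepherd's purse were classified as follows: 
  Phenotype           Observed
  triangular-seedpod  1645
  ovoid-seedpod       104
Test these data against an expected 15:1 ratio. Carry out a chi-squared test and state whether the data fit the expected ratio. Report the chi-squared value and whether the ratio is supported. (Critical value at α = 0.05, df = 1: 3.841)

The 15:1 ratio has 16 parts, so with N = 1749 the expected counts are:
  triangular-seedpod: 1749 × 15/16 = 1639.6875
  ovoid-seedpod: 1749 × 1/16 = 109.3125
χ² = Σ (O − E)² / E
  triangular-seedpod: (1645 − 1639.6875)² / 1639.6875 = 0.0172
  ovoid-seedpod: (104 − 109.3125)² / 109.3125 = 0.2582
χ² = 0.0172 + 0.2582 = 0.2754 ≈ 0.275
Degrees of freedom = 2 − 1 = 1; critical value at α = 0.05 is 3.841.
Since 0.275 < 3.841, we fail to reject the null hypothesis — the data are consistent with the 15:1 ratio.

0.275; consistent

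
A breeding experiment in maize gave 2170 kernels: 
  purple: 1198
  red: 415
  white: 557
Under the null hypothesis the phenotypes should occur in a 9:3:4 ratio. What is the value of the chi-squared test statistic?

0.969

Total ratio parts = 16. Expected numbers out of 2170:
  purple: 2170 × 9/16 = 1220.625
  red: 2170 × 3/16 = 406.875
  white: 2170 × 4/16 = 542.5
χ² = Σ (O − E)² / E
  purple: (1198 − 1220.625)² / 1220.625 = 0.4194
  red: (415 − 406.875)² / 406.875 = 0.1623
  white: (557 − 542.5)² / 542.5 = 0.3876
χ² = 0.4194 + 0.1623 + 0.3876 = 0.9693 ≈ 0.969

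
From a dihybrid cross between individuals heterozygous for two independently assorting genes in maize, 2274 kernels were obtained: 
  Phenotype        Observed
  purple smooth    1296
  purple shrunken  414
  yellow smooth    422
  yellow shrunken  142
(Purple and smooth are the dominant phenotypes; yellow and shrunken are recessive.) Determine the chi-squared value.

0.627

A dihybrid F₂ with independent assortment and complete dominance at both loci gives a 9:3:3:1 phenotypic ratio.
Expected counts for N = 2274 under a 9:3:3:1 ratio (total parts = 16):
  purple smooth: 2274 × 9/16 = 1279.125
  purple shrunken: 2274 × 3/16 = 426.375
  yellow smooth: 2274 × 3/16 = 426.375
  yellow shrunken: 2274 × 1/16 = 142.125
χ² = Σ (O − E)² / E
  purple smooth: (1296 − 1279.125)² / 1279.125 = 0.2226
  purple shrunken: (414 − 426.375)² / 426.375 = 0.3592
  yellow smooth: (422 − 426.375)² / 426.375 = 0.0449
  yellow shrunken: (142 − 142.125)² / 142.125 = 0.0001
χ² = 0.2226 + 0.3592 + 0.0449 + 0.0001 = 0.6268 ≈ 0.627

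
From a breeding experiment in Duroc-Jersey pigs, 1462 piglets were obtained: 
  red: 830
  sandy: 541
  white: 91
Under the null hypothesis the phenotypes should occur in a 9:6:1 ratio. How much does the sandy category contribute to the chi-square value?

Under the 9:6:1 hypothesis (Σ ratio = 16, N = 1462):
  red: 1462 × 9/16 = 822.375
  sandy: 1462 × 6/16 = 548.25
  white: 1462 × 1/16 = 91.375
Contribution of sandy: (541 − 548.25)² / 548.25 = 0.0959

0.096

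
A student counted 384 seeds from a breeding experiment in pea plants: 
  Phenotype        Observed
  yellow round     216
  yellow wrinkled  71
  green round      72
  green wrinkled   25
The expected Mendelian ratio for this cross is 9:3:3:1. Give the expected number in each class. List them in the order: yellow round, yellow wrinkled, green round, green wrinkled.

216, 72, 72, 24

Expected counts for N = 384 under a 9:3:3:1 ratio (total parts = 16):
  yellow round: 384 × 9/16 = 216
  yellow wrinkled: 384 × 3/16 = 72
  green round: 384 × 3/16 = 72
  green wrinkled: 384 × 1/16 = 24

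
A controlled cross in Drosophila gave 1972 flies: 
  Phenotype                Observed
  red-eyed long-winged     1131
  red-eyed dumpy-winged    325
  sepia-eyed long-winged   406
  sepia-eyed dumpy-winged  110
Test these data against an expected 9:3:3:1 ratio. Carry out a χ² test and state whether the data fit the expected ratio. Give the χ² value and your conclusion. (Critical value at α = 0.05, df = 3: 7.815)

10.821; not consistent

Expected counts for N = 1972 under a 9:3:3:1 ratio (total parts = 16):
  red-eyed long-winged: 1972 × 9/16 = 1109.25
  red-eyed dumpy-winged: 1972 × 3/16 = 369.75
  sepia-eyed long-winged: 1972 × 3/16 = 369.75
  sepia-eyed dumpy-winged: 1972 × 1/16 = 123.25
χ² = Σ (O − E)² / E
  red-eyed long-winged: (1131 − 1109.25)² / 1109.25 = 0.4265
  red-eyed dumpy-winged: (325 − 369.75)² / 369.75 = 5.4160
  sepia-eyed long-winged: (406 − 369.75)² / 369.75 = 3.5539
  sepia-eyed dumpy-winged: (110 − 123.25)² / 123.25 = 1.4244
χ² = 0.4265 + 5.4160 + 3.5539 + 1.4244 = 10.8208 ≈ 10.821
Degrees of freedom = 4 − 1 = 3; critical value at α = 0.05 is 7.815.
Since 10.821 > 7.815, we reject the null hypothesis — the data do not fit the 9:3:3:1 ratio.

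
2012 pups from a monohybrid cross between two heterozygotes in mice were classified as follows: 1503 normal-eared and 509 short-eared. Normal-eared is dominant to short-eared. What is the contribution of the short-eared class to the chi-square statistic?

0.072

For a monohybrid cross between heterozygotes with complete dominance, the expected phenotypic ratio is 3:1.
Total ratio parts = 4. Expected numbers out of 2012:
  normal-eared: 2012 × 3/4 = 1509
  short-eared: 2012 × 1/4 = 503
Contribution of short-eared: (509 − 503)² / 503 = 0.0716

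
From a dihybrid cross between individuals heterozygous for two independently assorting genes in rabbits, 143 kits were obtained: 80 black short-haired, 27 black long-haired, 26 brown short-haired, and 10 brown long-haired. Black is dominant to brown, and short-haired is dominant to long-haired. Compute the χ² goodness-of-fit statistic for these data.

0.155

A dihybrid F₂ with independent assortment and complete dominance at both loci gives a 9:3:3:1 phenotypic ratio.
The 9:3:3:1 ratio has 16 parts, so with N = 143 the expected counts are:
  black short-haired: 143 × 9/16 = 80.4375
  black long-haired: 143 × 3/16 = 26.8125
  brown short-haired: 143 × 3/16 = 26.8125
  brown long-haired: 143 × 1/16 = 8.9375
χ² = Σ (O − E)² / E
  black short-haired: (80 − 80.4375)² / 80.4375 = 0.0024
  black long-haired: (27 − 26.8125)² / 26.8125 = 0.0013
  brown short-haired: (26 − 26.8125)² / 26.8125 = 0.0246
  brown long-haired: (10 − 8.9375)² / 8.9375 = 0.1263
χ² = 0.0024 + 0.0013 + 0.0246 + 0.1263 = 0.1546 ≈ 0.155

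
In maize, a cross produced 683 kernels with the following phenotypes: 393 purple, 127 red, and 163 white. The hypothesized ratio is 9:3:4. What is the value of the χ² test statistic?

0.563

Under the 9:3:4 hypothesis (Σ ratio = 16, N = 683):
  purple: 683 × 9/16 = 384.1875
  red: 683 × 3/16 = 128.0625
  white: 683 × 4/16 = 170.75
χ² = Σ (O − E)² / E
  purple: (393 − 384.1875)² / 384.1875 = 0.2021
  red: (127 − 128.0625)² / 128.0625 = 0.0088
  white: (163 − 170.75)² / 170.75 = 0.3518
χ² = 0.2021 + 0.0088 + 0.3518 = 0.5627 ≈ 0.563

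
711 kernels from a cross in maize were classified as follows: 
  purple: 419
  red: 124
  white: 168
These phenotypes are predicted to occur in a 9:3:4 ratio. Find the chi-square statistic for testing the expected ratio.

2.094

Total ratio parts = 16. Expected numbers out of 711:
  purple: 711 × 9/16 = 399.9375
  red: 711 × 3/16 = 133.3125
  white: 711 × 4/16 = 177.75
χ² = Σ (O − E)² / E
  purple: (419 − 399.9375)² / 399.9375 = 0.9086
  red: (124 − 133.3125)² / 133.3125 = 0.6505
  white: (168 − 177.75)² / 177.75 = 0.5348
χ² = 0.9086 + 0.6505 + 0.5348 = 2.0939 ≈ 2.094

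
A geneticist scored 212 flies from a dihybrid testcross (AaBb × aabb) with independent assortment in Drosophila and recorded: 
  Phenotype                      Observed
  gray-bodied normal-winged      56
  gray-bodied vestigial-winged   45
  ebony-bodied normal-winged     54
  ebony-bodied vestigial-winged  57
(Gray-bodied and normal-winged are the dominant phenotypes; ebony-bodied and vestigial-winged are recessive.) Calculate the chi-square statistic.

1.698

A dihybrid testcross with independent assortment gives a 1:1:1:1 ratio.
Total ratio parts = 4. Expected numbers out of 212:
  gray-bodied normal-winged: 212 × 1/4 = 53
  gray-bodied vestigial-winged: 212 × 1/4 = 53
  ebony-bodied normal-winged: 212 × 1/4 = 53
  ebony-bodied vestigial-winged: 212 × 1/4 = 53
χ² = Σ (O − E)² / E
  gray-bodied normal-winged: (56 − 53)² / 53 = 0.1698
  gray-bodied vestigial-winged: (45 − 53)² / 53 = 1.2075
  ebony-bodied normal-winged: (54 − 53)² / 53 = 0.0189
  ebony-bodied vestigial-winged: (57 − 53)² / 53 = 0.3019
χ² = 0.1698 + 1.2075 + 0.0189 + 0.3019 = 1.6981 ≈ 1.698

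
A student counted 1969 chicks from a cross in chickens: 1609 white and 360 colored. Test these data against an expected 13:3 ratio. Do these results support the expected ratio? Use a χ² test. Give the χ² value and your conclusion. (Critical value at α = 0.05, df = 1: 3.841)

Total ratio parts = 16. Expected numbers out of 1969:
  white: 1969 × 13/16 = 1599.8125
  colored: 1969 × 3/16 = 369.1875
χ² = Σ (O − E)² / E
  white: (1609 − 1599.8125)² / 1599.8125 = 0.0528
  colored: (360 − 369.1875)² / 369.1875 = 0.2286
χ² = 0.0528 + 0.2286 = 0.2814 ≈ 0.281
Degrees of freedom = 2 − 1 = 1; critical value at α = 0.05 is 3.841.
Since 0.281 < 3.841, we fail to reject the null hypothesis — the data are consistent with the 13:3 ratio.

0.281; consistent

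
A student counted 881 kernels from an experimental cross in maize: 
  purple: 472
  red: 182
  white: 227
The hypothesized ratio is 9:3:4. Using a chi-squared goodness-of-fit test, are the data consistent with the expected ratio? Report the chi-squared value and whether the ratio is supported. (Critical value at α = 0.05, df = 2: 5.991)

Under the 9:3:4 hypothesis (Σ ratio = 16, N = 881):
  purple: 881 × 9/16 = 495.5625
  red: 881 × 3/16 = 165.1875
  white: 881 × 4/16 = 220.25
χ² = Σ (O − E)² / E
  purple: (472 − 495.5625)² / 495.5625 = 1.1203
  red: (182 − 165.1875)² / 165.1875 = 1.7111
  white: (227 − 220.25)² / 220.25 = 0.2069
χ² = 1.1203 + 1.7111 + 0.2069 = 3.0383 ≈ 3.038
Degrees of freedom = 3 − 1 = 2; critical value at α = 0.05 is 5.991.
Since 3.038 < 5.991, we fail to reject the null hypothesis — the data are consistent with the 9:3:4 ratio.

3.038; consistent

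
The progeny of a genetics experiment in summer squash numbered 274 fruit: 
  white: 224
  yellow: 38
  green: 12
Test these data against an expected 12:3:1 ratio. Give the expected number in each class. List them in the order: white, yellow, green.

205.5, 51.375, 17.125

The 12:3:1 ratio has 16 parts, so with N = 274 the expected counts are:
  white: 274 × 12/16 = 205.5
  yellow: 274 × 3/16 = 51.375
  green: 274 × 1/16 = 17.125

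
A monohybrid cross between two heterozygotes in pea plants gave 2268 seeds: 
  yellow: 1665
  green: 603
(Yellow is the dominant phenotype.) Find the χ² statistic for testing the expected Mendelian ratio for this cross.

For a monohybrid cross between heterozygotes with complete dominance, the expected phenotypic ratio is 3:1.
Total ratio parts = 4. Expected numbers out of 2268:
  yellow: 2268 × 3/4 = 1701
  green: 2268 × 1/4 = 567
χ² = Σ (O − E)² / E
  yellow: (1665 − 1701)² / 1701 = 0.7619
  green: (603 − 567)² / 567 = 2.2857
χ² = 0.7619 + 2.2857 = 3.0476 ≈ 3.048

3.048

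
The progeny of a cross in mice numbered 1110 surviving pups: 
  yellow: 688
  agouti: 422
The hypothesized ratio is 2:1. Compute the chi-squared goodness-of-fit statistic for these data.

10.962

Expected counts for N = 1110 under a 2:1 ratio (total parts = 3):
  yellow: 1110 × 2/3 = 740
  agouti: 1110 × 1/3 = 370
χ² = Σ (O − E)² / E
  yellow: (688 − 740)² / 740 = 3.6541
  agouti: (422 − 370)² / 370 = 7.3081
χ² = 3.6541 + 7.3081 = 10.9622 ≈ 10.962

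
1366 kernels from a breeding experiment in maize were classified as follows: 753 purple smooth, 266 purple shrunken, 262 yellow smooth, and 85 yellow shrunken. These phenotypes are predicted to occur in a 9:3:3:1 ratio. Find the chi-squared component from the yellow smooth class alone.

Under the 9:3:3:1 hypothesis (Σ ratio = 16, N = 1366):
  purple smooth: 1366 × 9/16 = 768.375
  purple shrunken: 1366 × 3/16 = 256.125
  yellow smooth: 1366 × 3/16 = 256.125
  yellow shrunken: 1366 × 1/16 = 85.375
Contribution of yellow smooth: (262 − 256.125)² / 256.125 = 0.1348

0.135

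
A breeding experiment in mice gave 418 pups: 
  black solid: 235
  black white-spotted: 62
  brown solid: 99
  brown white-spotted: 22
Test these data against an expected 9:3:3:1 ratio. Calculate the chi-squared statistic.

The 9:3:3:1 ratio has 16 parts, so with N = 418 the expected counts are:
  black solid: 418 × 9/16 = 235.125
  black white-spotted: 418 × 3/16 = 78.375
  brown solid: 418 × 3/16 = 78.375
  brown white-spotted: 418 × 1/16 = 26.125
χ² = Σ (O − E)² / E
  black solid: (235 − 235.125)² / 235.125 = 0.0001
  black white-spotted: (62 − 78.375)² / 78.375 = 3.4213
  brown solid: (99 − 78.375)² / 78.375 = 5.4276
  brown white-spotted: (22 − 26.125)² / 26.125 = 0.6513
χ² = 0.0001 + 3.4213 + 5.4276 + 0.6513 = 9.5003 ≈ 9.500

9.500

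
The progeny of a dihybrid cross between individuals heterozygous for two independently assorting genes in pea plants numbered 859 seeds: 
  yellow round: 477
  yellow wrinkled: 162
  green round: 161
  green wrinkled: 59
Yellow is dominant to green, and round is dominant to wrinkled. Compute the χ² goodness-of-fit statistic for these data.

A dihybrid F₂ with independent assortment and complete dominance at both loci gives a 9:3:3:1 phenotypic ratio.
Expected counts for N = 859 under a 9:3:3:1 ratio (total parts = 16):
  yellow round: 859 × 9/16 = 483.1875
  yellow wrinkled: 859 × 3/16 = 161.0625
  green round: 859 × 3/16 = 161.0625
  green wrinkled: 859 × 1/16 = 53.6875
χ² = Σ (O − E)² / E
  yellow round: (477 − 483.1875)² / 483.1875 = 0.0792
  yellow wrinkled: (162 − 161.0625)² / 161.0625 = 0.0055
  green round: (161 − 161.0625)² / 161.0625 = 0.0000
  green wrinkled: (59 − 53.6875)² / 53.6875 = 0.5257
χ² = 0.0792 + 0.0055 + 0.0000 + 0.5257 = 0.6104 ≈ 0.610

0.610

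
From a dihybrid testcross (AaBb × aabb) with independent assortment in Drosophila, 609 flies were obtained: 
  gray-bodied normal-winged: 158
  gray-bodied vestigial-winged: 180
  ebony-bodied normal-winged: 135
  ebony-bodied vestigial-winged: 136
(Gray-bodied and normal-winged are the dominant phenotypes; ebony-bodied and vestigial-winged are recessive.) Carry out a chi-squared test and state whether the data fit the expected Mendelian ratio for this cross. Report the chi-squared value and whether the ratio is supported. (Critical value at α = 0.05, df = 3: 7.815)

8.964; not consistent

A dihybrid testcross with independent assortment gives a 1:1:1:1 ratio.
Expected counts for N = 609 under a 1:1:1:1 ratio (total parts = 4):
  gray-bodied normal-winged: 609 × 1/4 = 152.25
  gray-bodied vestigial-winged: 609 × 1/4 = 152.25
  ebony-bodied normal-winged: 609 × 1/4 = 152.25
  ebony-bodied vestigial-winged: 609 × 1/4 = 152.25
χ² = Σ (O − E)² / E
  gray-bodied normal-winged: (158 − 152.25)² / 152.25 = 0.2172
  gray-bodied vestigial-winged: (180 − 152.25)² / 152.25 = 5.0579
  ebony-bodied normal-winged: (135 − 152.25)² / 152.25 = 1.9544
  ebony-bodied vestigial-winged: (136 − 152.25)² / 152.25 = 1.7344
χ² = 0.2172 + 5.0579 + 1.9544 + 1.7344 = 8.9639 ≈ 8.964
Degrees of freedom = 4 − 1 = 3; critical value at α = 0.05 is 7.815.
Since 8.964 > 7.815, we reject the null hypothesis — the data do not fit the 1:1:1:1 ratio.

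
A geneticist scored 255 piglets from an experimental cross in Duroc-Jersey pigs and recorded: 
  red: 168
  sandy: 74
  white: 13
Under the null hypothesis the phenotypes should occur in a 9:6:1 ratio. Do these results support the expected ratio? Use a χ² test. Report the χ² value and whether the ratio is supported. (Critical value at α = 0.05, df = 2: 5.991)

Expected counts for N = 255 under a 9:6:1 ratio (total parts = 16):
  red: 255 × 9/16 = 143.4375
  sandy: 255 × 6/16 = 95.625
  white: 255 × 1/16 = 15.9375
χ² = Σ (O − E)² / E
  red: (168 − 143.4375)² / 143.4375 = 4.2061
  sandy: (74 − 95.625)² / 95.625 = 4.8904
  white: (13 − 15.9375)² / 15.9375 = 0.5414
χ² = 4.2061 + 4.8904 + 0.5414 = 9.6379 ≈ 9.638
Degrees of freedom = 3 − 1 = 2; critical value at α = 0.05 is 5.991.
Since 9.638 > 5.991, we reject the null hypothesis — the data do not fit the 9:6:1 ratio.

9.638; not consistent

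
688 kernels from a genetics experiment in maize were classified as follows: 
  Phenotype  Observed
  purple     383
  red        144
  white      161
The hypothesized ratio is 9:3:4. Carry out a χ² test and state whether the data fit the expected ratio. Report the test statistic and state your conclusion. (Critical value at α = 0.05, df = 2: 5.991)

Under the 9:3:4 hypothesis (Σ ratio = 16, N = 688):
  purple: 688 × 9/16 = 387
  red: 688 × 3/16 = 129
  white: 688 × 4/16 = 172
χ² = Σ (O − E)² / E
  purple: (383 − 387)² / 387 = 0.0413
  red: (144 − 129)² / 129 = 1.7442
  white: (161 − 172)² / 172 = 0.7035
χ² = 0.0413 + 1.7442 + 0.7035 = 2.489
Degrees of freedom = 3 − 1 = 2; critical value at α = 0.05 is 5.991.
Since 2.489 < 5.991, we fail to reject the null hypothesis — the data are consistent with the 9:3:4 ratio.

2.489; consistent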